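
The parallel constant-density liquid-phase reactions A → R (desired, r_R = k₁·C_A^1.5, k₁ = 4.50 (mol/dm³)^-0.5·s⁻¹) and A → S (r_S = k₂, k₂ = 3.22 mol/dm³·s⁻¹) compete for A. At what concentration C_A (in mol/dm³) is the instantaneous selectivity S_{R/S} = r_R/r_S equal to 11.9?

S_{R/S} = (k₁/k₂)·C_A^1.5 ⇒ C_A = (S·k₂/k₁)^(1/1.5).
= (11.9×3.22/4.50)^(0.6667) = (8.515)^(0.6667) = 4.17 mol/dm³.

4.17 mol/dm³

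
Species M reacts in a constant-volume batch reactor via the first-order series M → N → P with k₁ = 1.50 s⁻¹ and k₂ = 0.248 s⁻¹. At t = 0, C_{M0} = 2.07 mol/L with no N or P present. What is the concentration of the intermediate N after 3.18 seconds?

For first-order series with pure M initially, C_N(t) = k₁C_{M0}/(k₂−k₁)·(e^(−k₁t) − e^(−k₂t)).
e^(−k₁t) = e^(−1.50×3.18) = e^(−4.770) = 0.008480; e^(−k₂t) = e^(−0.7886) = 0.4545.
C_N = 1.50×2.07/(0.248−1.50) × (0.008480−0.4545) = (-2.480)×(-0.4460) = 1.106 mol/L.

1.11 mol/L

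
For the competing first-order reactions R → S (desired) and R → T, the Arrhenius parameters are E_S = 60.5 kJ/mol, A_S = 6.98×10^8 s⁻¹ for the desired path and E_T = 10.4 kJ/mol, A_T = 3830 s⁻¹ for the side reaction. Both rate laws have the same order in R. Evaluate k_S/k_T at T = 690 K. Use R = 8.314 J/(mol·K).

With equal orders, S_{S/T} = k_S/k_T = (A_S/A_T)·exp[(E_T−E_S)/(RT)].
(E_T−E_S)/(RT) = (10.4−60.5)×10³/(8.314×690) = -50100/5737 = -8.733.
k_S/k_T = (6.98×10^8/3830)·exp(-8.733) = 1.822×10^5 × 1.611×10^-4 = 29.4.

29.4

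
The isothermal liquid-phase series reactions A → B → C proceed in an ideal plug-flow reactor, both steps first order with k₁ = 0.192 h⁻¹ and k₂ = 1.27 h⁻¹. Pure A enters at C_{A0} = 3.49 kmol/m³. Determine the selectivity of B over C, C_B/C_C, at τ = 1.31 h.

0.891

Solving the coupled first-order balances gives C_B(τ) = [k₁/(k₂−k₁)]·C_{A0}·(e^(−k₁τ) − e^(−k₂τ)).
e^(−k₁τ) = e^(−0.192×1.31) = e^(−0.2515) = 0.7776; e^(−k₂τ) = e^(−1.664) = 0.1894.
C_B = 0.192×3.49/(1.27−0.192) × (0.7776−0.1894) = 0.6216×0.5882 = 0.3656 kmol/m³.
C_A = C_{A0}e^(−k₁τ) = 2.714 kmol/m³, so C_C = C_{A0}−C_A−C_B = 0.4105 kmol/m³; C_B/C_C = 0.891.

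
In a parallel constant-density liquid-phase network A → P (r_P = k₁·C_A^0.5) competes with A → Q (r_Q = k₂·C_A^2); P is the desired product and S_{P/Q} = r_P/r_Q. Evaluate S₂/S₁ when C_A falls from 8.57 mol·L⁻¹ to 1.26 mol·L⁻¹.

S_{P/Q} = (k₁/k₂)·C_A^-1.5, so S₂/S₁ = (C_{A,2}/C_{A,1})^-1.5.
= (1.26/8.57)^(-1.5) = (0.1470)^(-1.5) = 17.7.
Selectivity toward P rises as C_A falls — low-concentration operation is favoured.

17.7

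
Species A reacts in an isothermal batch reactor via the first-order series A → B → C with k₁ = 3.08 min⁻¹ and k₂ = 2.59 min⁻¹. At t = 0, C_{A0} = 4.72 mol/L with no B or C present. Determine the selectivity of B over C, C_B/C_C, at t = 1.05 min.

0.210

The intermediate concentration in a first-order A→B→C sequence is C_B = k₁C_{A0}(e^(−k₁t) − e^(−k₂t))/(k₂−k₁).
e^(−k₁t) = e^(−3.08×1.05) = e^(−3.234) = 0.03940; e^(−k₂t) = e^(−2.720) = 0.06591.
C_B = 3.08×4.72/(2.59−3.08) × (0.03940−0.06591) = (-29.67)×(-0.02651) = 0.7865 mol/L.
C_A = C_{A0}e^(−k₁t) = 0.1860 mol/L, so C_C = C_{A0}−C_A−C_B = 3.748 mol/L; C_B/C_C = 0.210.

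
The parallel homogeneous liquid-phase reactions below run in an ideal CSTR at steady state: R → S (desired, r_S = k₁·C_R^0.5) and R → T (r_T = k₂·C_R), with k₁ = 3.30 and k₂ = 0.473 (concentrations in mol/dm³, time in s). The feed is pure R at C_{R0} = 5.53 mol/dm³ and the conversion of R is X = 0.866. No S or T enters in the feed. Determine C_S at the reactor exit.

Exit C_R = C_{R0}(1−X) = 5.53×0.134 = 0.7410 mol/dm³.
Rates in a CSTR are evaluated at the outlet concentration: r_S = 3.30×0.7410^0.5 = 2.841, r_T = 0.473×0.7410 = 0.3505.
Fraction of consumed R going to S: r_S/(r_S+r_T) = 0.8902.
C_S = 0.8902·C_{R0}·X = 0.8902×5.53×0.866 = 4.26 mol/dm³.

4.26 mol/dm³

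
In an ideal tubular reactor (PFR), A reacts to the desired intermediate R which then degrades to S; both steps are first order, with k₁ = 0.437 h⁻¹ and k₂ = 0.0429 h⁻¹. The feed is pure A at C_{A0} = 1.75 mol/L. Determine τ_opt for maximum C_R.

The intermediate peaks when r₁ = r₂, i.e. k₁e^(−k₁τ) = k₂e^(−k₂τ), giving τ_opt = ln(k₂/k₁)/(k₂−k₁).
= ln(0.0429/0.437)/(0.0429−0.437) = ln(0.09817)/-0.3941 = -2.321/-0.3941 = 5.89 h.

5.89 h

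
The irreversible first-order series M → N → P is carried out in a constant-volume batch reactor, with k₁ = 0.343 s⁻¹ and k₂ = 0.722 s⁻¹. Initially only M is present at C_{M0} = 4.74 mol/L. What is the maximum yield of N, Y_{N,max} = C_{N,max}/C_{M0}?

0.242

Evaluating C_N at t_opt = ln(k₂/k₁)/(k₂−k₁) gives C_{N,max}/C_{M0} = (k₁/k₂)^[k₂/(k₂−k₁)].
= (0.343/0.722)^(0.722/(0.722−0.343)) = (0.4751)^(1.905) = 0.2422.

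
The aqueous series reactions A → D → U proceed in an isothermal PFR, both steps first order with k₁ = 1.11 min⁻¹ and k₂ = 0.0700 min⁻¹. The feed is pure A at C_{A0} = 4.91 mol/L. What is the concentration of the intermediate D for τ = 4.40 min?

For first-order series with pure A initially, C_D(τ) = k₁C_{A0}/(k₂−k₁)·(e^(−k₁τ) − e^(−k₂τ)).
e^(−k₁τ) = e^(−1.11×4.40) = e^(−4.884) = 0.007567; e^(−k₂τ) = e^(−0.3080) = 0.7349.
C_D = 1.11×4.91/(0.0700−1.11) × (0.007567−0.7349) = (-5.240)×(-0.7273) = 3.812 mol/L.

3.81 mol/L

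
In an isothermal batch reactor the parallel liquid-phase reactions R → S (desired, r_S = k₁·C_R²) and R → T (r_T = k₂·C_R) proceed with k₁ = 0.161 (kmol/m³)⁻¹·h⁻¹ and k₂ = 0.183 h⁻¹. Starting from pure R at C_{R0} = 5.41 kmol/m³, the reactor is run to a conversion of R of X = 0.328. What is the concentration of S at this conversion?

C_R = C_{R0}(1−X) = 3.636 kmol/m³.
Along a PFR/batch, dC_T/dC_R = −r_T/(r_S+r_T) = −k₂/(k₂+k₁·C_R).
Integrating from C_{R0} to C_R: C_T = (0.183/0.161)·ln[(0.183+0.161·5.41)/(0.183+0.161·3.64)] = 1.137·ln(1.054/0.7683) = 0.3594 kmol/m³.
Then C_S = (C_{R0}−C_R) − C_T = 1.774 − 0.3594 = 1.415 kmol/m³.

1.42 kmol/m³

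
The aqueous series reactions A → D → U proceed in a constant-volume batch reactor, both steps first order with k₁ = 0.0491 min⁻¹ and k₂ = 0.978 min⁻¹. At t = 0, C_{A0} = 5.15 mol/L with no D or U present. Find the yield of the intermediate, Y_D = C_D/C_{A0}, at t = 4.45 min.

0.0418

For first-order series with pure A initially, C_D(t) = k₁C_{A0}/(k₂−k₁)·(e^(−k₁t) − e^(−k₂t)).
e^(−k₁t) = e^(−0.0491×4.45) = e^(−0.2185) = 0.8037; e^(−k₂t) = e^(−4.352) = 0.01288.
C_D = 0.0491×5.15/(0.978−0.0491) × (0.8037−0.01288) = 0.2722×0.7908 = 0.2153 mol/L.
Y_D = C_D/C_{A0} = 0.2153/5.15 = 0.0418.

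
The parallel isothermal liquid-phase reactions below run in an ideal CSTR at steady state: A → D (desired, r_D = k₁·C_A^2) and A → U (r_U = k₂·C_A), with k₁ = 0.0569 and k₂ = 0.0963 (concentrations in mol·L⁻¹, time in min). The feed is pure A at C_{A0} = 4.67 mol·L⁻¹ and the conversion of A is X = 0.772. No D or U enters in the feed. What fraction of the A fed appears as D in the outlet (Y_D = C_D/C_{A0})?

0.298

Exit C_A = C_{A0}(1−X) = 4.67×0.228 = 1.065 mol·L⁻¹.
Rates in a CSTR are evaluated at the outlet concentration: r_D = 0.0569×1.065^2 = 0.06451, r_U = 0.0963×1.065 = 0.1025.
Fraction of consumed A going to D: r_D/(r_D+r_U) = 0.3862.
C_D = 0.3862·C_{A0}·X = 0.3862×4.67×0.772 = 1.39 mol·L⁻¹; Y_D = C_D/C_{A0} = 0.298.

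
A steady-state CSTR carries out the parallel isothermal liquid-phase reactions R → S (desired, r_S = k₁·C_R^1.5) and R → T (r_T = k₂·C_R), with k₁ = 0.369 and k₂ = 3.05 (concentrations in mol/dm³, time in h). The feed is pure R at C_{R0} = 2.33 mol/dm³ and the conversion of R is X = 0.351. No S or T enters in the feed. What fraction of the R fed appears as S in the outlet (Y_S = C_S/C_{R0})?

Exit C_R = C_{R0}(1−X) = 2.33×0.649 = 1.512 mol/dm³.
Rates in a CSTR are evaluated at the outlet concentration: r_S = 0.369×1.512^1.5 = 0.6862, r_T = 3.05×1.512 = 4.612.
Fraction of consumed R going to S: r_S/(r_S+r_T) = 0.1295.
C_S = 0.1295·C_{R0}·X = 0.1295×2.33×0.351 = 0.106 mol/dm³; Y_S = C_S/C_{R0} = 0.0455.

0.0455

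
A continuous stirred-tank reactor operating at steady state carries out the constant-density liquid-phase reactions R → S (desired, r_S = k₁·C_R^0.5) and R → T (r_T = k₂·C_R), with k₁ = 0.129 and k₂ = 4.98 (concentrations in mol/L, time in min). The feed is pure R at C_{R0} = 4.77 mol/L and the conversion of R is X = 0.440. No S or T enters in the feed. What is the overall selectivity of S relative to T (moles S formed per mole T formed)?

Exit C_R = C_{R0}(1−X) = 4.77×0.560 = 2.671 mol/L.
A CSTR operates uniformly at the exit composition, giving r_S = 0.2108 and r_T = 13.30 (each k·C_R^n at C_R = 2.671).
Overall selectivity = C_S/C_T = r_Sτ/(r_Tτ) = r_S/r_T = 0.0158.

0.0158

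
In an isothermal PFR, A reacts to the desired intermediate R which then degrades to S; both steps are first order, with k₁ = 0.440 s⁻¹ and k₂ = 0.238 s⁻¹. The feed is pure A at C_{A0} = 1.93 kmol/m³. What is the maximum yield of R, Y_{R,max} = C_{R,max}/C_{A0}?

For a first-order series the maximum intermediate yield is C_{R,max}/C_{A0} = (k₁/k₂)^[k₂/(k₂−k₁)].
= (0.440/0.238)^(0.238/(0.238−0.440)) = (1.849)^(-1.178) = 0.4848.

0.485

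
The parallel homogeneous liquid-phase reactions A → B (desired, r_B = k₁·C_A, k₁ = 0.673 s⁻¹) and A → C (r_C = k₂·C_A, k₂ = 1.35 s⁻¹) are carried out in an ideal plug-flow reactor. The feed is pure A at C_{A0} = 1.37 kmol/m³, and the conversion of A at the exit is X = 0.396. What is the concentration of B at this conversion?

C_A = C_{A0}(1−X) = 0.8275 kmol/m³.
Both paths are first order in A, so the instantaneous fraction to B is constant: dC_B/d(−C_A) = k₁/(k₁+k₂) = 0.3327.
C_B = 0.3327·(C_{A0}−C_A) = 0.3327×0.5425 = 0.180 kmol/m³.

0.180 kmol/m³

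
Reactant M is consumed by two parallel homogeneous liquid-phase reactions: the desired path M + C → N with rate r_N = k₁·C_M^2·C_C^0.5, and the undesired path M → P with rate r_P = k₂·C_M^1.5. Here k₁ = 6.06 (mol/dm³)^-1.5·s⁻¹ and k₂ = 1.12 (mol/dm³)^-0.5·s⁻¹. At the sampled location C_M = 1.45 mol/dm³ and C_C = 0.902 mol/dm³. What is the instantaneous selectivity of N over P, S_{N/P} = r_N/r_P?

S_{N/P} = r_N/r_P = (k₁·C_M^2·C_C^0.5)/(k₂·C_M^1.5) = (k₁/k₂)·C_M^0.5·C_C^0.5.
= (6.06×1.450^2×0.9020^0.5) / (1.12×1.450^1.5) = 12.10/1.956 = 6.19.
Since the desired path is higher order in M, keeping C_M high (PFR or concentrated feed) favours N.

6.19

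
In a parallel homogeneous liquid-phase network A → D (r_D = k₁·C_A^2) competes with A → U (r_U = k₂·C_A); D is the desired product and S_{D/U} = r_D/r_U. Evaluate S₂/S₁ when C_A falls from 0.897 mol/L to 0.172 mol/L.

0.192

S_{D/U} = (k₁/k₂)·C_A, so S₂/S₁ = (C_{A,2}/C_{A,1}).
= 0.172/0.897 = 0.192.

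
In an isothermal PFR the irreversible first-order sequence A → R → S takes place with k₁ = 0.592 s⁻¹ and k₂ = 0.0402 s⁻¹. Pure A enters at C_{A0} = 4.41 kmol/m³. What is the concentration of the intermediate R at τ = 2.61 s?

The intermediate concentration in a first-order A→B→C sequence is C_R = k₁C_{A0}(e^(−k₁τ) − e^(−k₂τ))/(k₂−k₁).
e^(−k₁τ) = e^(−0.592×2.61) = e^(−1.545) = 0.2133; e^(−k₂τ) = e^(−0.1049) = 0.9004.
C_R = 0.592×4.41/(0.0402−0.592) × (0.2133−0.9004) = (-4.731)×(-0.6871) = 3.251 kmol/m³.

3.25 kmol/m³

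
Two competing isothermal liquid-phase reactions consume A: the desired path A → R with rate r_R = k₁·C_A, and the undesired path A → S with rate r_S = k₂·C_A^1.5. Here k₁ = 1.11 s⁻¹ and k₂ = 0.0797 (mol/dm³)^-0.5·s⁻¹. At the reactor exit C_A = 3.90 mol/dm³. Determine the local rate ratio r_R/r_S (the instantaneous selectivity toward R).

S_{R/S} = r_R/r_S = (k₁·C_A)/(k₂·C_A^1.5) = (k₁/k₂)·C_A^-0.5.
= (1.11×3.900) / (0.0797×3.900^1.5) = 4.329/0.6138 = 7.05.

7.05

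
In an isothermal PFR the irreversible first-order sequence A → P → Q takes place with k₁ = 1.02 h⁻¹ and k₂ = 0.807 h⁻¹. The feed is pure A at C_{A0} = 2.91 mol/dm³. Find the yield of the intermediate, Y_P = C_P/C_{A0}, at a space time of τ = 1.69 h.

The intermediate concentration in a first-order A→B→C sequence is C_P = k₁C_{A0}(e^(−k₁τ) − e^(−k₂τ))/(k₂−k₁).
e^(−k₁τ) = e^(−1.02×1.69) = e^(−1.724) = 0.1784; e^(−k₂τ) = e^(−1.364) = 0.2557.
C_P = 1.02×2.91/(0.807−1.02) × (0.1784−0.2557) = (-13.94)×(-0.07729) = 1.077 mol/dm³.
Y_P = C_P/C_{A0} = 1.077/2.91 = 0.370.

0.370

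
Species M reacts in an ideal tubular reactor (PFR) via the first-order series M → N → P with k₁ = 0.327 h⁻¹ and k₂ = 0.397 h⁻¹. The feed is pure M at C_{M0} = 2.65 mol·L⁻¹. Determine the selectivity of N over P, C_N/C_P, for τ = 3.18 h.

For first-order series with pure M initially, C_N(τ) = k₁C_{M0}/(k₂−k₁)·(e^(−k₁τ) − e^(−k₂τ)).
e^(−k₁τ) = e^(−0.327×3.18) = e^(−1.040) = 0.3535; e^(−k₂τ) = e^(−1.262) = 0.2830.
C_N = 0.327×2.65/(0.397−0.327) × (0.3535−0.2830) = 12.38×0.07055 = 0.8733 mol·L⁻¹.
C_M = C_{M0}e^(−k₁τ) = 0.9368 mol·L⁻¹, so C_P = C_{M0}−C_M−C_N = 0.8399 mol·L⁻¹; C_N/C_P = 1.04.

1.04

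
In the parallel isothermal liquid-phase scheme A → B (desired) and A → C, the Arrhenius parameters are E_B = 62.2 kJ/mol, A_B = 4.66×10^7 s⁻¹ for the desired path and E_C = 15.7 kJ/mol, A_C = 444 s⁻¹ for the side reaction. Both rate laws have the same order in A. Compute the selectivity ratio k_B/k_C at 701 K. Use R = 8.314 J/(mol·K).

36.0

Since both paths have the same order in A, the concentration cancels and S_{B/C} = k_B/k_C = (A_B/A_C)·exp[(E_C−E_B)/(RT)].
(E_C−E_B)/(RT) = (15.7−62.2)×10³/(8.314×701) = -46500/5828 = -7.979.
k_B/k_C = (4.66×10^7/444)·exp(-7.979) = 1.050×10^5 × 3.427×10^-4 = 36.0.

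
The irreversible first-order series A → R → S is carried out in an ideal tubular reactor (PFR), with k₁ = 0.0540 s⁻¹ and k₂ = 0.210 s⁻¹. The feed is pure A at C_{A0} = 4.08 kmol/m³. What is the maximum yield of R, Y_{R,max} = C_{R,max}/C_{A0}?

Evaluating C_R at τ_opt = ln(k₂/k₁)/(k₂−k₁) gives C_{R,max}/C_{A0} = (k₁/k₂)^[k₂/(k₂−k₁)].
= (0.0540/0.210)^(0.210/(0.210−0.0540)) = (0.2571)^(1.346) = 0.1607.

0.161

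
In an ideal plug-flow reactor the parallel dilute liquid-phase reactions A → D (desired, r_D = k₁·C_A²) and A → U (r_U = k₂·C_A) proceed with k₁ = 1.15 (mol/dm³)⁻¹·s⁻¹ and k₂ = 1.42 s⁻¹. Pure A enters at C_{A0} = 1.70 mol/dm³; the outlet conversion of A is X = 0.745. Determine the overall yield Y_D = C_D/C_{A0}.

C_A = C_{A0}(1−X) = 0.4335 mol/dm³.
Along a PFR/batch, dC_U/dC_A = −r_U/(r_D+r_U) = −k₂/(k₂+k₁·C_A).
Integrating from C_{A0} to C_A: C_U = (1.42/1.15)·ln[(1.42+1.15·1.70)/(1.42+1.15·0.433)] = 1.235·ln(3.375/1.919) = 0.6975 mol/dm³.
Then C_D = (C_{A0}−C_A) − C_U = 1.266 − 0.6975 = 0.5690 mol/dm³.
Y_D = C_D/C_{A0} = 0.5690/1.70 = 0.335.

0.335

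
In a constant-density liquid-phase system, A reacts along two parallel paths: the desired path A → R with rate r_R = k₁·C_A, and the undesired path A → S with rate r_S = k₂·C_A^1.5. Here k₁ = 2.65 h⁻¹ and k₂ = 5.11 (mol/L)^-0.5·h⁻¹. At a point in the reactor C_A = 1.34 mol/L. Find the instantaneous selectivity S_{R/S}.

0.448

S_{R/S} = r_R/r_S = (k₁·C_A)/(k₂·C_A^1.5) = (k₁/k₂)·C_A^-0.5.
= (2.65×1.340) / (5.11×1.340^1.5) = 3.551/7.926 = 0.448.
The undesired path is higher order in A, so low C_A (CSTR or dilute feed) favours R.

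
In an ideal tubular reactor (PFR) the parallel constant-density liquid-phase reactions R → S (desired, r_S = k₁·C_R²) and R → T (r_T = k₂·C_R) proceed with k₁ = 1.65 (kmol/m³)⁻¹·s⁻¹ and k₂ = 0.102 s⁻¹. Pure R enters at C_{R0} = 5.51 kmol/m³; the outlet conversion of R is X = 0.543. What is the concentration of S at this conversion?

C_R = C_{R0}(1−X) = 2.518 kmol/m³.
Along a PFR/batch, dC_T/dC_R = −r_T/(r_S+r_T) = −k₂/(k₂+k₁·C_R).
Integrating from C_{R0} to C_R: C_T = (0.102/1.65)·ln[(0.102+1.65·5.51)/(0.102+1.65·2.52)] = 0.06182·ln(9.194/4.257) = 0.04760 kmol/m³.
Then C_S = (C_{R0}−C_R) − C_T = 2.992 − 0.04760 = 2.944 kmol/m³.

2.94 kmol/m³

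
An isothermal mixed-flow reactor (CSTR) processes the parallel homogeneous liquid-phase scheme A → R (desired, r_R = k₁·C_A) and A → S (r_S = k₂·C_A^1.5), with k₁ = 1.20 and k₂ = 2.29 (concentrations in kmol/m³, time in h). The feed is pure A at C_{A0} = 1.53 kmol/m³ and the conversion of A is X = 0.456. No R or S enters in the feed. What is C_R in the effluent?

0.255 kmol/m³

Exit C_A = C_{A0}(1−X) = 1.53×0.544 = 0.8323 kmol/m³.
In a CSTR the entire volume is at exit conditions, so r_R = 1.20×0.8323 = 0.9988 and r_S = 2.29×0.8323^1.5 = 1.739.
Fraction of consumed A going to R: r_R/(r_R+r_S) = 0.3648.
C_R = 0.3648·C_{A0}·X = 0.3648×1.53×0.456 = 0.255 kmol/m³.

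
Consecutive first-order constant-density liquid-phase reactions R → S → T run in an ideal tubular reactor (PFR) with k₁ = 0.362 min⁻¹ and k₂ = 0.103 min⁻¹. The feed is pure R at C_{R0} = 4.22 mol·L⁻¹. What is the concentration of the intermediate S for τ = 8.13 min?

Solving the coupled first-order balances gives C_S(τ) = [k₁/(k₂−k₁)]·C_{R0}·(e^(−k₁τ) − e^(−k₂τ)).
e^(−k₁τ) = e^(−0.362×8.13) = e^(−2.943) = 0.05270; e^(−k₂τ) = e^(−0.8374) = 0.4328.
C_S = 0.362×4.22/(0.103−0.362) × (0.05270−0.4328) = (-5.898)×(-0.3801) = 2.242 mol·L⁻¹.

2.24 mol·L⁻¹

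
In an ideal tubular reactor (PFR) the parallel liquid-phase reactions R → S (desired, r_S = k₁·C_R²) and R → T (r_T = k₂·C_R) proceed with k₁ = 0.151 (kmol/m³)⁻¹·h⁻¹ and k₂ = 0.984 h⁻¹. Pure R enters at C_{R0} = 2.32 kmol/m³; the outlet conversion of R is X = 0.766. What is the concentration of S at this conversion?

0.314 kmol/m³

C_R = C_{R0}(1−X) = 0.5429 kmol/m³.
Along a PFR/batch, dC_T/dC_R = −r_T/(r_S+r_T) = −k₂/(k₂+k₁·C_R).
Integrating from C_{R0} to C_R: C_T = (0.984/0.151)·ln[(0.984+0.151·2.32)/(0.984+0.151·0.543)] = 6.517·ln(1.334/1.066) = 1.463 kmol/m³.
Then C_S = (C_{R0}−C_R) − C_T = 1.777 − 1.463 = 0.3139 kmol/m³.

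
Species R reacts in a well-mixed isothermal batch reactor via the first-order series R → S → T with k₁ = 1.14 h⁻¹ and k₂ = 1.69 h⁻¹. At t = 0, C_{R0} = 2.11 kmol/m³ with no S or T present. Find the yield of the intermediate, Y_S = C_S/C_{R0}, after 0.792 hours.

0.297

The intermediate concentration in a first-order A→B→C sequence is C_S = k₁C_{R0}(e^(−k₁t) − e^(−k₂t))/(k₂−k₁).
e^(−k₁t) = e^(−1.14×0.792) = e^(−0.9029) = 0.4054; e^(−k₂t) = e^(−1.338) = 0.2622.
C_S = 1.14×2.11/(1.69−1.14) × (0.4054−0.2622) = 4.373×0.1432 = 0.6261 kmol/m³.
Y_S = C_S/C_{R0} = 0.6261/2.11 = 0.297.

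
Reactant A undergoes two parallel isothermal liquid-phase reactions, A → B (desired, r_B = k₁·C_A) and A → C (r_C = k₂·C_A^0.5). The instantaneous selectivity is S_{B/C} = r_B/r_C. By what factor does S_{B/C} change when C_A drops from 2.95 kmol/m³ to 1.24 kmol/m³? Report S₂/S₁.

S_{B/C} = (k₁/k₂)·C_A^0.5, so S₂/S₁ = (C_{A,2}/C_{A,1})^0.5.
= (1.24/2.95)^0.5 = (0.4203)^0.5 = 0.648.
Selectivity toward B falls as C_A falls — high-concentration operation is favoured.

0.648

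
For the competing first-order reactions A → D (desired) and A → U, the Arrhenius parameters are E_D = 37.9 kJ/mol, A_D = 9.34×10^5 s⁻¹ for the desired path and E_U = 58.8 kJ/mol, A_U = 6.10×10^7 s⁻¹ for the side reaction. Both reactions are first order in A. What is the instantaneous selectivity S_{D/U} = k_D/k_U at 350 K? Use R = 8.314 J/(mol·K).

20.2

Since both paths have the same order in A, the concentration cancels and S_{D/U} = k_D/k_U = (A_D/A_U)·exp[(E_U−E_D)/(RT)].
(E_U−E_D)/(RT) = (58.8−37.9)×10³/(8.314×350) = 20900/2910 = 7.182.
k_D/k_U = (9.34×10^5/6.10×10^7)·exp(7.182) = 0.01531 × 1316 = 20.2.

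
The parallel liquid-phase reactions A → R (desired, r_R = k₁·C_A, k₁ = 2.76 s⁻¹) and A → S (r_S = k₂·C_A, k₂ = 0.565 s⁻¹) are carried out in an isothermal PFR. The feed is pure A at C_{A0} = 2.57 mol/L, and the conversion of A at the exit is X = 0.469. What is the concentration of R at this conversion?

C_A = C_{A0}(1−X) = 1.365 mol/L.
Both paths are first order in A, so the instantaneous fraction to R is constant: dC_R/d(−C_A) = k₁/(k₁+k₂) = 0.8301.
C_R = 0.8301·(C_{A0}−C_A) = 0.8301×1.205 = 1.00 mol/L.

1.00 mol/L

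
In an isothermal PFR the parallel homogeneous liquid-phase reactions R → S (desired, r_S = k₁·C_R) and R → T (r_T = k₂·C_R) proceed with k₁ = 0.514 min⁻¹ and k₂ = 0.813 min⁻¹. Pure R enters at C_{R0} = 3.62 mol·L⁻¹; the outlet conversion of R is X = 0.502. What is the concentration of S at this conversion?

0.704 mol·L⁻¹

C_R = C_{R0}(1−X) = 1.803 mol·L⁻¹.
Both paths are first order in R, so the instantaneous fraction to S is constant: dC_S/d(−C_R) = k₁/(k₁+k₂) = 0.3873.
C_S = 0.3873·(C_{R0}−C_R) = 0.3873×1.817 = 0.704 mol·L⁻¹.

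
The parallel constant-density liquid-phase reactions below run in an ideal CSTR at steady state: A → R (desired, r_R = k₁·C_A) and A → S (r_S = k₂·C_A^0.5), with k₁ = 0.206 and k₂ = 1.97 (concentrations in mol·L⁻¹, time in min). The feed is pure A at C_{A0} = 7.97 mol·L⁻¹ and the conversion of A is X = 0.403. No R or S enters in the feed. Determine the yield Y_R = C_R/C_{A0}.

0.0748

Exit C_A = C_{A0}(1−X) = 7.97×0.597 = 4.758 mol·L⁻¹.
In a CSTR the entire volume is at exit conditions, so r_R = 0.206×4.758 = 0.9802 and r_S = 1.97×4.758^0.5 = 4.297.
Fraction of consumed A going to R: r_R/(r_R+r_S) = 0.1857.
C_R = 0.1857·C_{A0}·X = 0.1857×7.97×0.403 = 0.597 mol·L⁻¹; Y_R = C_R/C_{A0} = 0.0748.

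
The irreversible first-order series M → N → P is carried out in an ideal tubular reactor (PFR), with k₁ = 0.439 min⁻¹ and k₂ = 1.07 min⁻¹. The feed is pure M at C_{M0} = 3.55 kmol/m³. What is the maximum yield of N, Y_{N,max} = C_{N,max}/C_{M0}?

0.221

For a first-order series the maximum intermediate yield is C_{N,max}/C_{M0} = (k₁/k₂)^[k₂/(k₂−k₁)].
= (0.439/1.07)^(1.07/(1.07−0.439)) = (0.4103)^(1.696) = 0.2207.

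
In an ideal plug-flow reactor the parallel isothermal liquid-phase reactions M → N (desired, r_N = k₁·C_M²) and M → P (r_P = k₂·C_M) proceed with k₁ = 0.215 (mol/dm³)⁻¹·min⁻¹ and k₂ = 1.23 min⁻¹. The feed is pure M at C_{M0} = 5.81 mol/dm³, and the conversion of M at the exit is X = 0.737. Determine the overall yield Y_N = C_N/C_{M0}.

0.280

C_M = C_{M0}(1−X) = 1.528 mol/dm³.
Along a PFR/batch, dC_P/dC_M = −r_P/(r_N+r_P) = −k₂/(k₂+k₁·C_M).
Integrating from C_{M0} to C_M: C_P = (1.23/0.215)·ln[(1.23+0.215·5.81)/(1.23+0.215·1.53)] = 5.721·ln(2.479/1.559) = 2.656 mol/dm³.
Then C_N = (C_{M0}−C_M) − C_P = 4.282 − 2.656 = 1.626 mol/dm³.
Y_N = C_N/C_{M0} = 1.626/5.81 = 0.280.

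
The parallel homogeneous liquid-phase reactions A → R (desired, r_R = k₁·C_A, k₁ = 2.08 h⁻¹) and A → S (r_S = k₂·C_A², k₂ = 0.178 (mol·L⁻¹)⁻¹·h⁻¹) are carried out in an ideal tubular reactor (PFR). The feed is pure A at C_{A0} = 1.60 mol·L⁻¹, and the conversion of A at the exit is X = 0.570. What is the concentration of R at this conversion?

C_A = C_{A0}(1−X) = 0.6880 mol·L⁻¹.
Along a PFR/batch, dC_R/dC_A = −r_R/(r_R+r_S) = −k₁/(k₁+k₂·C_A).
Integrating from C_{A0} to C_A: C_R = (2.08/0.178)·ln[(2.08+0.178·1.60)/(2.08+0.178·0.688)] = 11.69·ln(2.365/2.202) = 0.8310 mol·L⁻¹.

0.831 mol·L⁻¹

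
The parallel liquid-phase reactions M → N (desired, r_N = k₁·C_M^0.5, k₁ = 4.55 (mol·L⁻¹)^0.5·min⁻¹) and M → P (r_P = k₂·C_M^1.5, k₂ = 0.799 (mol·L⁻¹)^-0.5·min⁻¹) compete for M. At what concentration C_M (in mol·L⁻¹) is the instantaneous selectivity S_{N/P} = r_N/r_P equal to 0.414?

S_{N/P} = (k₁/k₂)·C_M⁻¹ ⇒ C_M = (S·k₂/k₁)^(-1).
= (0.414×0.799/4.55)^(-1) = (0.07270)^(-1) = 13.8 mol·L⁻¹.

13.8 mol·L⁻¹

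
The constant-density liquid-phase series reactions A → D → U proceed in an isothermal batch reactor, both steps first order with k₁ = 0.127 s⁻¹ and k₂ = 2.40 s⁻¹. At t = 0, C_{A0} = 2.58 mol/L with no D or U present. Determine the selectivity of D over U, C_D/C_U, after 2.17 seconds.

For first-order series with pure A initially, C_D(t) = k₁C_{A0}/(k₂−k₁)·(e^(−k₁t) − e^(−k₂t)).
e^(−k₁t) = e^(−0.127×2.17) = e^(−0.2756) = 0.7591; e^(−k₂t) = e^(−5.208) = 0.005473.
C_D = 0.127×2.58/(2.40−0.127) × (0.7591−0.005473) = 0.1442×0.7537 = 0.1086 mol/L.
C_A = C_{A0}e^(−k₁t) = 1.959 mol/L, so C_U = C_{A0}−C_A−C_D = 0.5128 mol/L; C_D/C_U = 0.212.

0.212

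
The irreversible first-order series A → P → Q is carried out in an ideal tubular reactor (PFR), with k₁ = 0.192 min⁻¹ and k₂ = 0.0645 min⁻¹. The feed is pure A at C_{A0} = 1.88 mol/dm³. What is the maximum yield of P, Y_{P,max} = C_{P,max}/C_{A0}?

At the optimum, C_{P,max}/C_{A0} = (k₁/k₂)^[k₂/(k₂−k₁)].
= (0.192/0.0645)^(0.0645/(0.0645−0.192)) = (2.977)^(-0.5059) = 0.5759.

0.576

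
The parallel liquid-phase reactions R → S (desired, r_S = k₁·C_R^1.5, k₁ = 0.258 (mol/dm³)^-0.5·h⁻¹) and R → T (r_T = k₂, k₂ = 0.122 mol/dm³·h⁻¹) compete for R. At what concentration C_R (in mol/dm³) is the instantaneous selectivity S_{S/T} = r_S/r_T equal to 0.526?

0.396 mol/dm³

S_{S/T} = (k₁/k₂)·C_R^1.5 ⇒ C_R = (S·k₂/k₁)^(1/1.5).
= (0.526×0.122/0.258)^(0.6667) = (0.2487)^(0.6667) = 0.396 mol/dm³.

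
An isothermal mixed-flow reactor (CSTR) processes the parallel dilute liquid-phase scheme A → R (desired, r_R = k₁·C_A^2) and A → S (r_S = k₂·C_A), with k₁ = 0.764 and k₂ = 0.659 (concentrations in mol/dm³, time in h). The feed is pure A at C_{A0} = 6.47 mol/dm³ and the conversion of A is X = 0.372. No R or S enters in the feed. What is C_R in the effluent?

Exit C_A = C_{A0}(1−X) = 6.47×0.628 = 4.063 mol/dm³.
A CSTR operates uniformly at the exit composition, giving r_R = 12.61 and r_S = 2.678 (each k·C_A^n at C_A = 4.063).
Fraction of consumed A going to R: r_R/(r_R+r_S) = 0.8249.
C_R = 0.8249·C_{A0}·X = 0.8249×6.47×0.372 = 1.99 mol/dm³.

1.99 mol/dm³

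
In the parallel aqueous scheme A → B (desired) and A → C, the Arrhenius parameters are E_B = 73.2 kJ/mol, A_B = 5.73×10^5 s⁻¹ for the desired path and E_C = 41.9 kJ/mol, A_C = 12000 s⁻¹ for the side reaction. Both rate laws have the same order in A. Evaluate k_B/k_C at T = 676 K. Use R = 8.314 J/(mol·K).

0.182

Since both paths have the same order in A, the concentration cancels and S_{B/C} = k_B/k_C = (A_B/A_C)·exp[(E_C−E_B)/(RT)].
(E_C−E_B)/(RT) = (41.9−73.2)×10³/(8.314×676) = -31300/5620 = -5.569.
k_B/k_C = (5.73×10^5/12000)·exp(-5.569) = 47.75 × 0.003814 = 0.182.
Since E_B > E_C, raising the temperature improves selectivity toward B.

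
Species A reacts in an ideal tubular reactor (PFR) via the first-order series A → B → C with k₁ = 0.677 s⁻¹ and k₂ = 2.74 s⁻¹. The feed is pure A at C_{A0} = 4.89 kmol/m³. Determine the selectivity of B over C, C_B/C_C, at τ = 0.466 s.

For first-order series with pure A initially, C_B(τ) = k₁C_{A0}/(k₂−k₁)·(e^(−k₁τ) − e^(−k₂τ)).
e^(−k₁τ) = e^(−0.677×0.466) = e^(−0.3155) = 0.7294; e^(−k₂τ) = e^(−1.277) = 0.2789.
C_B = 0.677×4.89/(2.74−0.677) × (0.7294−0.2789) = 1.605×0.4505 = 0.7230 kmol/m³.
C_A = C_{A0}e^(−k₁τ) = 3.567 kmol/m³, so C_C = C_{A0}−C_A−C_B = 0.6001 kmol/m³; C_B/C_C = 1.20.

1.20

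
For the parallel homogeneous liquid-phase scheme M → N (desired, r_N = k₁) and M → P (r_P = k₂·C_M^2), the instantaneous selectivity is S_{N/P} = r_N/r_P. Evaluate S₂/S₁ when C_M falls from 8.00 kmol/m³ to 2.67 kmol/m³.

8.98

S_{N/P} = (k₁/k₂)·C_M^-2, so S₂/S₁ = (C_{M,2}/C_{M,1})^-2.
= (2.67/8.00)^(-2) = (0.3337)^(-2) = 8.98.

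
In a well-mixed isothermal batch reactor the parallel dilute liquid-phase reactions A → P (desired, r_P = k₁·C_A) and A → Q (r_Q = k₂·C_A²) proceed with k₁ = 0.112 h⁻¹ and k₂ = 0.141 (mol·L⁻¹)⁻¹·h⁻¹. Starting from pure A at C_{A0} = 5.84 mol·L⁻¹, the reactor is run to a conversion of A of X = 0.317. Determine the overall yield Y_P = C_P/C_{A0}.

0.0445

C_A = C_{A0}(1−X) = 3.989 mol·L⁻¹.
Along a PFR/batch, dC_P/dC_A = −r_P/(r_P+r_Q) = −k₁/(k₁+k₂·C_A).
Integrating from C_{A0} to C_A: C_P = (0.112/0.141)·ln[(0.112+0.141·5.84)/(0.112+0.141·3.99)] = 0.7943·ln(0.9354/0.6744) = 0.2599 mol·L⁻¹.
Y_P = C_P/C_{A0} = 0.2599/5.84 = 0.0445.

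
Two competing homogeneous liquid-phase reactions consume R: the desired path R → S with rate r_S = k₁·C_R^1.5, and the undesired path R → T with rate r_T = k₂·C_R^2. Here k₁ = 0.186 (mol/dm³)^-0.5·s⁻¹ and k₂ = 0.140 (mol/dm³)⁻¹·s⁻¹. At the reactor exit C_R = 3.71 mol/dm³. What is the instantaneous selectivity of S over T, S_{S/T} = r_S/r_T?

S_{S/T} = r_S/r_T = (k₁·C_R^1.5)/(k₂·C_R^2) = (k₁/k₂)·C_R^-0.5.
= (0.186×3.710^1.5) / (0.140×3.710^2) = 1.329/1.927 = 0.690.

0.690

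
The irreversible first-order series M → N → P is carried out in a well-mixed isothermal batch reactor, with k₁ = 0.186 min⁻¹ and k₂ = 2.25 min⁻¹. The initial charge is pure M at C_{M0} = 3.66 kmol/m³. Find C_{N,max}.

0.242 kmol/m³

At the optimum, C_{N,max}/C_{M0} = (k₁/k₂)^[k₂/(k₂−k₁)].
= (0.186/2.25)^(2.25/(2.25−0.186)) = (0.08267)^(1.090) = 0.06603.
C_{N,max} = 0.06603×3.66 = 0.242 kmol/m³.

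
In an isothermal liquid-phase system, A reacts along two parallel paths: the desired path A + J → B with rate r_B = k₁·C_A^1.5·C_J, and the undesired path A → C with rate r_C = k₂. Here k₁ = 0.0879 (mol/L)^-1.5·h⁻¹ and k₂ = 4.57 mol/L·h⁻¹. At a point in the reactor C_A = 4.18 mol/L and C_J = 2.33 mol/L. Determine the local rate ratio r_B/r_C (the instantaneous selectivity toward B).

S_{B/C} = r_B/r_C = (k₁·C_A^1.5·C_J)/(k₂) = (k₁/k₂)·C_A^1.5·C_J.
= (0.0879×4.180^1.5×2.330) / (4.57) = 1.750/4.570 = 0.383.
Since the desired path is higher order in A, keeping C_A high (PFR or concentrated feed) favours B.

0.383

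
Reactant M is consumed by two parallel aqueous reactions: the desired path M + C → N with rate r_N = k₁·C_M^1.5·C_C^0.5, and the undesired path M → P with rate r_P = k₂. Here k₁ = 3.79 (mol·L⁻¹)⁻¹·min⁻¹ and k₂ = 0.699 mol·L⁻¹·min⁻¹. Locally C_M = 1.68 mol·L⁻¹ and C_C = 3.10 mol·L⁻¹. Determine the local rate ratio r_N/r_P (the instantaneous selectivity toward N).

S_{N/P} = r_N/r_P = (k₁·C_M^1.5·C_C^0.5)/(k₂) = (k₁/k₂)·C_M^1.5·C_C^0.5.
= (3.79×1.680^1.5×3.100^0.5) / (0.699) = 14.53/0.6990 = 20.8.

20.8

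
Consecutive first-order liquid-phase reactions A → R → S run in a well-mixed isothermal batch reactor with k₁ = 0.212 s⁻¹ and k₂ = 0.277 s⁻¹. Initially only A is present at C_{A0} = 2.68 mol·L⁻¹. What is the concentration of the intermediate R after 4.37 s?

For first-order series with pure A initially, C_R(t) = k₁C_{A0}/(k₂−k₁)·(e^(−k₁t) − e^(−k₂t)).
e^(−k₁t) = e^(−0.212×4.37) = e^(−0.9264) = 0.3960; e^(−k₂t) = e^(−1.210) = 0.2981.
C_R = 0.212×2.68/(0.277−0.212) × (0.3960−0.2981) = 8.741×0.09791 = 0.8558 mol·L⁻¹.

0.856 mol·L⁻¹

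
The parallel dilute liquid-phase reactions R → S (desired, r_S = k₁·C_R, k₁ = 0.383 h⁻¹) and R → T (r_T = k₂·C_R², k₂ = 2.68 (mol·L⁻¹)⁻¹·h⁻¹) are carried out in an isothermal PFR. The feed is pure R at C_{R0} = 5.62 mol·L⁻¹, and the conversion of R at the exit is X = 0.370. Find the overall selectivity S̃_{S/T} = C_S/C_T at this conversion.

C_R = C_{R0}(1−X) = 3.541 mol·L⁻¹.
Along a PFR/batch, dC_S/dC_R = −r_S/(r_S+r_T) = −k₁/(k₁+k₂·C_R).
Integrating from C_{R0} to C_R: C_S = (0.383/2.68)·ln[(0.383+2.68·5.62)/(0.383+2.68·3.54)] = 0.1429·ln(15.44/9.872) = 0.06396 mol·L⁻¹.
C_T = (C_{R0}−C_R)−C_S = 2.015 mol·L⁻¹; S̃_{S/T} = 0.06396/2.015 = 0.0317.

0.0317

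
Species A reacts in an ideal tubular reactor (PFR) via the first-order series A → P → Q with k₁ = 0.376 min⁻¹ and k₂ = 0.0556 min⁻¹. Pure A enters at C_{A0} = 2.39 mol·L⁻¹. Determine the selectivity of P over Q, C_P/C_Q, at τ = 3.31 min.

The intermediate concentration in a first-order A→B→C sequence is C_P = k₁C_{A0}(e^(−k₁τ) − e^(−k₂τ))/(k₂−k₁).
e^(−k₁τ) = e^(−0.376×3.31) = e^(−1.245) = 0.2881; e^(−k₂τ) = e^(−0.1840) = 0.8319.
C_P = 0.376×2.39/(0.0556−0.376) × (0.2881−0.8319) = (-2.805)×(-0.5438) = 1.525 mol·L⁻¹.
C_A = C_{A0}e^(−k₁τ) = 0.6885 mol·L⁻¹, so C_Q = C_{A0}−C_A−C_P = 0.1762 mol·L⁻¹; C_P/C_Q = 8.66.

8.66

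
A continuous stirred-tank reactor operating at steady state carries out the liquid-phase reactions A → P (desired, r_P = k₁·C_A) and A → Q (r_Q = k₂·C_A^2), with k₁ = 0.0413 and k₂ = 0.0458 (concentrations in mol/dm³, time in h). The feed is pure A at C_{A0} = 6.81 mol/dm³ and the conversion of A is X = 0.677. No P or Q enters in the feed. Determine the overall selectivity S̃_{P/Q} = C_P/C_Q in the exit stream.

Exit C_A = C_{A0}(1−X) = 6.81×0.323 = 2.200 mol/dm³.
A CSTR operates uniformly at the exit composition, giving r_P = 0.09084 and r_Q = 0.2216 (each k·C_A^n at C_A = 2.200).
Overall selectivity = C_P/C_Q = r_Pτ/(r_Qτ) = r_P/r_Q = 0.410.

0.410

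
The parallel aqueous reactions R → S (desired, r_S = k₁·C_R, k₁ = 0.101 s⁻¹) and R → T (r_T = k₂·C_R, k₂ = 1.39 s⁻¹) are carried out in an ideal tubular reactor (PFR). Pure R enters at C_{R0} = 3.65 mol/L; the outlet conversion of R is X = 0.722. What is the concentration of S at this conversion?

C_R = C_{R0}(1−X) = 1.015 mol/L.
Both paths are first order in R, so the instantaneous fraction to S is constant: dC_S/d(−C_R) = k₁/(k₁+k₂) = 0.06774.
C_S = 0.06774·(C_{R0}−C_R) = 0.06774×2.635 = 0.179 mol/L.

0.179 mol/L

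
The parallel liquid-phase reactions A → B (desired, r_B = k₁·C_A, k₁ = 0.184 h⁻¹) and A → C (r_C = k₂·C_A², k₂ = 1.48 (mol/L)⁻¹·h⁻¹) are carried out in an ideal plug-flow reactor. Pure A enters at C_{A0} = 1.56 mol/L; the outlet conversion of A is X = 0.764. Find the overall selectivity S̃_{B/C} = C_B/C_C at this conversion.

C_A = C_{A0}(1−X) = 0.3682 mol/L.
Along a PFR/batch, dC_B/dC_A = −r_B/(r_B+r_C) = −k₁/(k₁+k₂·C_A).
Integrating from C_{A0} to C_A: C_B = (0.184/1.48)·ln[(0.184+1.48·1.56)/(0.184+1.48·0.368)] = 0.1243·ln(2.493/0.7289) = 0.1529 mol/L.
C_C = (C_{A0}−C_A)−C_B = 1.039 mol/L; S̃_{B/C} = 0.1529/1.039 = 0.147.

0.147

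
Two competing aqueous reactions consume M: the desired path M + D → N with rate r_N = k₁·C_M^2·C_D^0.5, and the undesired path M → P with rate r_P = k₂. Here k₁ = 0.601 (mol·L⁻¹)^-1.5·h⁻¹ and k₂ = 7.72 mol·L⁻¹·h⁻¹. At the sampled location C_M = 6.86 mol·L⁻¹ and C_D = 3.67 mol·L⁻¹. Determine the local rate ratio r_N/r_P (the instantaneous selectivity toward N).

S_{N/P} = r_N/r_P = (k₁·C_M^2·C_D^0.5)/(k₂) = (k₁/k₂)·C_M^2·C_D^0.5.
= (0.601×6.860^2×3.670^0.5) / (7.72) = 54.18/7.720 = 7.02.

7.02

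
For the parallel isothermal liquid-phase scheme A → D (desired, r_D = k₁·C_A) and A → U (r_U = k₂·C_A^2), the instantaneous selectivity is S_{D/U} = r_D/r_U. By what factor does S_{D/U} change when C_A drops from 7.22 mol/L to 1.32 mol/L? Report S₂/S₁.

5.47

S_{D/U} = (k₁/k₂)·C_A⁻¹, so S₂/S₁ = (C_{A,2}/C_{A,1})⁻¹.
= 7.22/1.32 = 5.47.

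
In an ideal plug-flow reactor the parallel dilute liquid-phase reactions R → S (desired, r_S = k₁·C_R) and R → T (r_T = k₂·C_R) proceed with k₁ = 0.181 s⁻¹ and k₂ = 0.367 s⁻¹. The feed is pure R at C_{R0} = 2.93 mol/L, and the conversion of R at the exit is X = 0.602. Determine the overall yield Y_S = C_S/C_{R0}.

C_R = C_{R0}(1−X) = 1.166 mol/L.
Both paths are first order in R, so the instantaneous fraction to S is constant: dC_S/d(−C_R) = k₁/(k₁+k₂) = 0.3303.
C_S = 0.3303·(C_{R0}−C_R) = 0.3303×1.764 = 0.583 mol/L.
Y_S = C_S/C_{R0} = 0.5826/2.93 = 0.199.

0.199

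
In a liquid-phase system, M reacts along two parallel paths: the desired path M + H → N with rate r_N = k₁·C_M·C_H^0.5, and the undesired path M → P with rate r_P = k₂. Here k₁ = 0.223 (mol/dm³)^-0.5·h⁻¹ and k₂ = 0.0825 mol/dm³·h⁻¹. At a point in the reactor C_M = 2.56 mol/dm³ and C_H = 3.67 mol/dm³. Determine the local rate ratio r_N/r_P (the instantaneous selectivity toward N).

S_{N/P} = r_N/r_P = (k₁·C_M·C_H^0.5)/(k₂) = (k₁/k₂)·C_M·C_H^0.5.
= (0.223×2.560×3.670^0.5) / (0.0825) = 1.094/0.08250 = 13.3.

13.3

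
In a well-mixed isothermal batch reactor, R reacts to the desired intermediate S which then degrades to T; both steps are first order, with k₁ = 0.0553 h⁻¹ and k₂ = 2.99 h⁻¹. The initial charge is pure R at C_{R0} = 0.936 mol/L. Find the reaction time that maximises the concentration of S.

For first-order series the maximum of C_S occurs at t_opt = ln(k₂/k₁)/(k₂−k₁).
= ln(2.99/0.0553)/(2.99−0.0553) = ln(54.07)/2.935 = 3.990/2.935 = 1.36 h.

1.36 h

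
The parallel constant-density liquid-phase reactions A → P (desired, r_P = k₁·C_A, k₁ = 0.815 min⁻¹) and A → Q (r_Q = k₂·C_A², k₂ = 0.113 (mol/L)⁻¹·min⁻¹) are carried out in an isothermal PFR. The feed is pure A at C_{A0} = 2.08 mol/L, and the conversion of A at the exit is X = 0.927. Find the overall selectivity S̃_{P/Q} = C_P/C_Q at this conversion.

C_A = C_{A0}(1−X) = 0.1518 mol/L.
Along a PFR/batch, dC_P/dC_A = −r_P/(r_P+r_Q) = −k₁/(k₁+k₂·C_A).
Integrating from C_{A0} to C_A: C_P = (0.815/0.113)·ln[(0.815+0.113·2.08)/(0.815+0.113·0.152)] = 7.212·ln(1.050/0.8322) = 1.677 mol/L.
C_Q = (C_{A0}−C_A)−C_P = 0.2508 mol/L; S̃_{P/Q} = 1.677/0.2508 = 6.69.

6.69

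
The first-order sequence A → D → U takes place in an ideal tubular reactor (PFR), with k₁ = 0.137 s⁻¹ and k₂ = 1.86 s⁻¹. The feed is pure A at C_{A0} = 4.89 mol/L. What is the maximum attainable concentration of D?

Evaluating C_D at τ_opt = ln(k₂/k₁)/(k₂−k₁) gives C_{D,max}/C_{A0} = (k₁/k₂)^[k₂/(k₂−k₁)].
= (0.137/1.86)^(1.86/(1.86−0.137)) = (0.07366)^(1.080) = 0.05986.
C_{D,max} = 0.05986×4.89 = 0.293 mol/L.

0.293 mol/L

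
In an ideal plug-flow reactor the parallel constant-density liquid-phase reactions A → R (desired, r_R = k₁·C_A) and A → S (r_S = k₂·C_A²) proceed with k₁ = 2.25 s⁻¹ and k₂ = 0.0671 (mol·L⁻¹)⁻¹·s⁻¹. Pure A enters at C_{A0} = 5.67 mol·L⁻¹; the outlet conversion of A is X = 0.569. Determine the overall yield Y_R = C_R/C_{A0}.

0.508

C_A = C_{A0}(1−X) = 2.444 mol·L⁻¹.
Along a PFR/batch, dC_R/dC_A = −r_R/(r_R+r_S) = −k₁/(k₁+k₂·C_A).
Integrating from C_{A0} to C_A: C_R = (2.25/0.0671)·ln[(2.25+0.0671·5.67)/(2.25+0.0671·2.44)] = 33.53·ln(2.630/2.414) = 2.880 mol·L⁻¹.
Y_R = C_R/C_{A0} = 2.880/5.67 = 0.508.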